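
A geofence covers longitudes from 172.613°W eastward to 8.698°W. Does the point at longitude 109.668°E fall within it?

No

Band width going east from -172.613° to -8.698°: ((-8.698 − -172.613) mod 360) = 163.915°.
Offset of +109.668° east of the west edge: ((109.668 − -172.613) mod 360) = 282.281°.
282.281° > 163.915° ⇒ outside.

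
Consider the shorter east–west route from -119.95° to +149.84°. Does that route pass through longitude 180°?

Yes

Naïve |149.84 − -119.95| = 269.79° > 180°, so the shorter arc goes the other way round — across 180°.
Signed shortest Δλ = ((149.84 − -119.95 + 180) mod 360) − 180 = -90.21°.
Going west by 90.21° from -119.95° passes through 180° before reaching +149.84°.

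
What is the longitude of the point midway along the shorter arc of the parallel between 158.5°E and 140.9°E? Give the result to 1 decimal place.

Signed shortest Δλ from +158.5° to +140.9° is -17.6°.
Midpoint longitude = +158.5° + (-17.6°)/2 = +158.5° − 8.8° = +149.7°.

149.7°E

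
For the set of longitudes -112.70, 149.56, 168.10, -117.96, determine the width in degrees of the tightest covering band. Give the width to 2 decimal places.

Sort the longitudes: -117.96°, -112.70°, +149.56°, +168.10°.
Eastward gaps between consecutive values (wrapping around): 5.26°, 262.26°, 18.54°, 73.94°.
Largest gap = 262.26° ⇒ minimal covering band is its complement: 360° − 262.26° = 97.74°.
Band runs from +149.56° eastward to -112.70°, crossing the antimeridian.

97.74°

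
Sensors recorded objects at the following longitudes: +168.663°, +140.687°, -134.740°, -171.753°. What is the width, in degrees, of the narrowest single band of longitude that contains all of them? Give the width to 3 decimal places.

84.573°

Sort the longitudes: -171.753°, -134.740°, +140.687°, +168.663°.
Eastward gaps between consecutive values (wrapping around): 37.013°, 275.427°, 27.976°, 19.584°.
Largest gap = 275.427° ⇒ minimal covering band is its complement: 360° − 275.427° = 84.573°.
Band runs from +140.687° eastward to -134.740°, crossing the antimeridian.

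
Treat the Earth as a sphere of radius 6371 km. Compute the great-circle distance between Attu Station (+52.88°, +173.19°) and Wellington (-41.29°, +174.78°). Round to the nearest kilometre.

10472 km

Δλ = 174.78 − 173.19 = 1.59°.
Δφ = -41.29 − 52.88 = -94.17°.
a = sin²(Δφ/2) + cos φ₁ · cos φ₂ · sin²(Δλ/2) = 0.536445.
c = 2·atan2(√a, √(1−a)) = 1.64375 rad → d = 6371·c ≈ 10472.34 km.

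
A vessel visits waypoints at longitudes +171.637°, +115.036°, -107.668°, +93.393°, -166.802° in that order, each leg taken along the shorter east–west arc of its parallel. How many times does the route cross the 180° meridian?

Leg 1: +171.637° → +115.036°, shortest Δλ = -56.601° (west) — does not cross 180°.
Leg 2: +115.036° → -107.668°, shortest Δλ = 137.296° (east) — crosses 180°.
Leg 3: -107.668° → +93.393°, shortest Δλ = -158.939° (west) — crosses 180°.
Leg 4: +93.393° → -166.802°, shortest Δλ = 99.805° (east) — crosses 180°.
Total crossings: 3.

3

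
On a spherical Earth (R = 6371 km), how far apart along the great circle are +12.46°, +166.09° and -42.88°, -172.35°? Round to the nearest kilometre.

6534 km

Δλ = -172.35 − 166.09 = -338.44°; wrapped into (−180°, 180°]: 21.56°.
Δφ = -42.88 − 12.46 = -55.34°.
a = sin²(Δφ/2) + cos φ₁ · cos φ₂ · sin²(Δλ/2) = 0.240679.
c = 2·atan2(√a, √(1−a)) = 1.02553 rad → d = 6371·c ≈ 6533.67 km.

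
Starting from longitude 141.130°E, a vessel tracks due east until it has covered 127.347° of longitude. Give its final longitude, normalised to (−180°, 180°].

91.523°W

Start at +141.130°; shift +127.347° → +268.477°.
+268.477° lies outside (−180°, 180°]; subtract 360° → -91.523°.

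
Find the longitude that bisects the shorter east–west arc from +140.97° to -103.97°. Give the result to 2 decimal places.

-161.50°

Signed shortest Δλ from +140.97° to -103.97° is +115.06°.
Midpoint longitude = +140.97° + (+115.06°)/2 = +140.97° + 57.53° = +198.50°.
Normalise into (−180°, 180°]: -161.50°.
(The naïve average (+140.97 + -103.97)/2 = 18.5° is on the wrong side of the globe.)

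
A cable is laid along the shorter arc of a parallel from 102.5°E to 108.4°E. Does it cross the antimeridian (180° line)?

Signed shortest Δλ = ((108.4 − 102.5 + 180) mod 360) − 180 = 5.9°.
Going east by 5.9° from +102.5° reaches +108.4° without touching 180°.

No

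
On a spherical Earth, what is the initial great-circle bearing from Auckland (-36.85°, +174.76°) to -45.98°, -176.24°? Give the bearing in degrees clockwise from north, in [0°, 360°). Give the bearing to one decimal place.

146.4°

Δλ = -176.24 − 174.76 = -351.00°; wrapped into (−180°, 180°]: 9.00°.
θ = atan2( sin Δλ · cos φ₂ , cos φ₁ · sin φ₂ − sin φ₁ · cos φ₂ · cos Δλ )
  = atan2(0.10871, -0.16381) = 146.430° → normalised to [0°, 360°): 146.430°.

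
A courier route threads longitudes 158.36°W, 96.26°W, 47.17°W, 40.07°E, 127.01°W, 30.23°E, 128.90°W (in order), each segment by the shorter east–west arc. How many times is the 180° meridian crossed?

Leg 1: -158.36° → -96.26°, shortest Δλ = 62.1° (east) — does not cross 180°.
Leg 2: -96.26° → -47.17°, shortest Δλ = 49.09° (east) — does not cross 180°.
Leg 3: -47.17° → +40.07°, shortest Δλ = 87.24° (east) — does not cross 180°.
Leg 4: +40.07° → -127.01°, shortest Δλ = -167.08° (west) — does not cross 180°.
Leg 5: -127.01° → +30.23°, shortest Δλ = 157.24° (east) — does not cross 180°.
Leg 6: +30.23° → -128.90°, shortest Δλ = -159.13° (west) — does not cross 180°.
Total crossings: 0.

0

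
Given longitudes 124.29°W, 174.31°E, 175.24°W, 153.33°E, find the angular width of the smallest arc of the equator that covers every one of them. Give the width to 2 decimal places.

Sort the longitudes: -175.24°, -124.29°, +153.33°, +174.31°.
Eastward gaps between consecutive values (wrapping around): 50.95°, 277.62°, 20.98°, 10.45°.
Largest gap = 277.62° ⇒ minimal covering band is its complement: 360° − 277.62° = 82.38°.
Band runs from +153.33° eastward to -124.29°, crossing the antimeridian.

82.38°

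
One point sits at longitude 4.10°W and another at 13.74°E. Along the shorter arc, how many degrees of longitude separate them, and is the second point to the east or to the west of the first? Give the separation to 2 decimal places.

17.84° east

Raw difference: 13.74 − -4.10 = 17.84°.
Normalise into (−180°, 180°]: 17.84° stays 17.84°.
Positive ⇒ the second point lies to the east; separation 17.84°.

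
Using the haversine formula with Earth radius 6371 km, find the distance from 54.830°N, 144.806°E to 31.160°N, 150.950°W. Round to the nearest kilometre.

Δλ = -150.950 − 144.806 = -295.756°; wrapped into (−180°, 180°]: 64.244°.
Δφ = 31.160 − 54.830 = -23.670°.
a = sin²(Δφ/2) + cos φ₁ · cos φ₂ · sin²(Δλ/2) = 0.181422.
c = 2·atan2(√a, √(1−a)) = 0.87999 rad → d = 6371·c ≈ 5606.44 km.

5606 km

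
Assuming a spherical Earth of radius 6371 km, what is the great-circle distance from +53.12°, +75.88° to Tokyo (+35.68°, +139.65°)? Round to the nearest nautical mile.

Δλ = 139.65 − 75.88 = 63.77°.
Δφ = 35.68 − 53.12 = -17.44°.
a = sin²(Δφ/2) + cos φ₁ · cos φ₂ · sin²(Δλ/2) = 0.158999.
c = 2·atan2(√a, √(1−a)) = 0.82030 rad → d = 6371·c ≈ 5226.13 km ≈ 2821.89 nmi.

2822 nmi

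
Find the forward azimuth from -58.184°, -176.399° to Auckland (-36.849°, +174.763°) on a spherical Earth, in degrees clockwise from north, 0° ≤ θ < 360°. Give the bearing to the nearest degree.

341°

Δλ = 174.763 − -176.399 = 351.162°; wrapped into (−180°, 180°]: -8.838°.
θ = atan2( sin Δλ · cos φ₂ , cos φ₁ · sin φ₂ − sin φ₁ · cos φ₂ · cos Δλ )
  = atan2(-0.12295, 0.35575) = -19.065° → normalised to [0°, 360°): 340.935°.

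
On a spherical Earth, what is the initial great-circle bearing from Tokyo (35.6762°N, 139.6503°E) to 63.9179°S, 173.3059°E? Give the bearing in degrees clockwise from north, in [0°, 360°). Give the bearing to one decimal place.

Δλ = 173.3059 − 139.6503 = 33.6556°.
θ = atan2( sin Δλ · cos φ₂ , cos φ₁ · sin φ₂ − sin φ₁ · cos φ₂ · cos Δλ )
  = atan2(0.24366, -0.94303) = 165.513° → normalised to [0°, 360°): 165.513°.

165.5°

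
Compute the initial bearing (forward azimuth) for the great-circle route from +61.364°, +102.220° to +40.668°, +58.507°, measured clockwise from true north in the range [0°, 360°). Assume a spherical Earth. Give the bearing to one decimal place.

Δλ = 58.507 − 102.220 = -43.713°.
θ = atan2( sin Δλ · cos φ₂ , cos φ₁ · sin φ₂ − sin φ₁ · cos φ₂ · cos Δλ )
  = atan2(-0.52416, -0.16888) = -107.858° → normalised to [0°, 360°): 252.142°.

252.1°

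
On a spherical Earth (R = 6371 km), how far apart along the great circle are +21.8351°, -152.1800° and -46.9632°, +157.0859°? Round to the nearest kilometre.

Δλ = 157.0859 − -152.1800 = 309.2659°; wrapped into (−180°, 180°]: -50.7341°.
Δφ = -46.9632 − 21.8351 = -68.7983°.
a = sin²(Δφ/2) + cos φ₁ · cos φ₂ · sin²(Δλ/2) = 0.435448.
c = 2·atan2(√a, √(1−a)) = 1.44133 rad → d = 6371·c ≈ 9182.71 km.

9183 km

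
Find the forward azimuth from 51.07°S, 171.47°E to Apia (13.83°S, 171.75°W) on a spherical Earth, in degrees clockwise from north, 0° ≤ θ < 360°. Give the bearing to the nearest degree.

26°

Δλ = -171.75 − 171.47 = -343.22°; wrapped into (−180°, 180°]: 16.78°.
θ = atan2( sin Δλ · cos φ₂ , cos φ₁ · sin φ₂ − sin φ₁ · cos φ₂ · cos Δλ )
  = atan2(0.28033, 0.57299) = 26.070° → normalised to [0°, 360°): 26.070°.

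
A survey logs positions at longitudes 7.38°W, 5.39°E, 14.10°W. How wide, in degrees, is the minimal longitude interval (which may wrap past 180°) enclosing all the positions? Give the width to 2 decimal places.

19.49°

Sort the longitudes: -14.10°, -7.38°, +5.39°.
Eastward gaps between consecutive values (wrapping around): 6.72°, 12.77°, 340.51°.
Largest gap = 340.51° ⇒ minimal covering band is its complement: 360° − 340.51° = 19.49°.
Band runs from -14.10° eastward to +5.39°.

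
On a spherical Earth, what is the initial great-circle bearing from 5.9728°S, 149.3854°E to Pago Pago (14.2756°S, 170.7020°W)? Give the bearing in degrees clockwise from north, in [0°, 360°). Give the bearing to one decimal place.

105.1°

Δλ = -170.7020 − 149.3854 = -320.0874°; wrapped into (−180°, 180°]: 39.9126°.
θ = atan2( sin Δλ · cos φ₂ , cos φ₁ · sin φ₂ − sin φ₁ · cos φ₂ · cos Δλ )
  = atan2(0.62181, -0.16790) = 105.111° → normalised to [0°, 360°): 105.111°.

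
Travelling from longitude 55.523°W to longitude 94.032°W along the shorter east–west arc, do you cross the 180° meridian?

No

Signed shortest Δλ = ((-94.032 − -55.523 + 180) mod 360) − 180 = -38.509°.
Going west by 38.509° from -55.523° reaches -94.032° without touching 180°.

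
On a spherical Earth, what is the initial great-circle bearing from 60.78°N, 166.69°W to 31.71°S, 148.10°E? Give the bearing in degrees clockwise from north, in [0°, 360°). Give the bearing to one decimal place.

Δλ = 148.10 − -166.69 = 314.79°; wrapped into (−180°, 180°]: -45.21°.
θ = atan2( sin Δλ · cos φ₂ , cos φ₁ · sin φ₂ − sin φ₁ · cos φ₂ · cos Δλ )
  = atan2(-0.60375, -0.77966) = -142.247° → normalised to [0°, 360°): 217.753°.

217.8°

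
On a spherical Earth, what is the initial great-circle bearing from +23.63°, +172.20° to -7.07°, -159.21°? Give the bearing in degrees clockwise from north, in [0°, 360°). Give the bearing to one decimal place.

134.2°

Δλ = -159.21 − 172.20 = -331.41°; wrapped into (−180°, 180°]: 28.59°.
θ = atan2( sin Δλ · cos φ₂ , cos φ₁ · sin φ₂ − sin φ₁ · cos φ₂ · cos Δλ )
  = atan2(0.47490, -0.46204) = 134.214° → normalised to [0°, 360°): 134.214°.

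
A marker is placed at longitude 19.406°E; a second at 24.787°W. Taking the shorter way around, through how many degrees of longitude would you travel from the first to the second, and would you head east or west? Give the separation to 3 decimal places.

44.193° west

Raw difference: -24.787 − 19.406 = -44.193°.
Normalise into (−180°, 180°]: -44.193° stays -44.193°.
Negative ⇒ the second point lies to the west; separation 44.193°.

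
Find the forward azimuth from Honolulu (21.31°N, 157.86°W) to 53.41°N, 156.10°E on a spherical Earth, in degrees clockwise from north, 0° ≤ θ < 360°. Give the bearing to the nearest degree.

324°

Δλ = 156.10 − -157.86 = 313.96°; wrapped into (−180°, 180°]: -46.04°.
θ = atan2( sin Δλ · cos φ₂ , cos φ₁ · sin φ₂ − sin φ₁ · cos φ₂ · cos Δλ )
  = atan2(-0.42908, 0.59765) = -35.676° → normalised to [0°, 360°): 324.324°.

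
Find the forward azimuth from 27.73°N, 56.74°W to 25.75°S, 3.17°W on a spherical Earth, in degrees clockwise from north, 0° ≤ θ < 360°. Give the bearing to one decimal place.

131.2°

Δλ = -3.17 − -56.74 = 53.57°.
θ = atan2( sin Δλ · cos φ₂ , cos φ₁ · sin φ₂ − sin φ₁ · cos φ₂ · cos Δλ )
  = atan2(0.72469, -0.63343) = 131.156° → normalised to [0°, 360°): 131.156°.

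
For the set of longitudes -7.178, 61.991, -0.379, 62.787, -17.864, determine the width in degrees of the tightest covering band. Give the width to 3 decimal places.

Sort the longitudes: -17.864°, -7.178°, -0.379°, +61.991°, +62.787°.
Eastward gaps between consecutive values (wrapping around): 10.686°, 6.799°, 62.370°, 0.796°, 279.349°.
Largest gap = 279.349° ⇒ minimal covering band is its complement: 360° − 279.349° = 80.651°.
Band runs from -17.864° eastward to +62.787°.

80.651°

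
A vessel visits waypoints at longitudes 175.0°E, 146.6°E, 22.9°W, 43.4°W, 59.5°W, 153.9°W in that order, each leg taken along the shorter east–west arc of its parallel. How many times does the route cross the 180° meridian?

Leg 1: +175.0° → +146.6°, shortest Δλ = -28.4° (west) — does not cross 180°.
Leg 2: +146.6° → -22.9°, shortest Δλ = -169.5° (west) — does not cross 180°.
Leg 3: -22.9° → -43.4°, shortest Δλ = -20.5° (west) — does not cross 180°.
Leg 4: -43.4° → -59.5°, shortest Δλ = -16.1° (west) — does not cross 180°.
Leg 5: -59.5° → -153.9°, shortest Δλ = -94.4° (west) — does not cross 180°.
Total crossings: 0.

0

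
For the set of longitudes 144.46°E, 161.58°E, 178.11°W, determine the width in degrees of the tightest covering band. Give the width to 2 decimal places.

37.43°

Sort the longitudes: -178.11°, +144.46°, +161.58°.
Eastward gaps between consecutive values (wrapping around): 322.57°, 17.12°, 20.31°.
Largest gap = 322.57° ⇒ minimal covering band is its complement: 360° − 322.57° = 37.43°.
Band runs from +144.46° eastward to -178.11°, crossing the antimeridian.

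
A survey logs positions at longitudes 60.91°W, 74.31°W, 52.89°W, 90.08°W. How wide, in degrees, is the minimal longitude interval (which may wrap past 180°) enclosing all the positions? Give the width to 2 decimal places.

37.19°

Sort the longitudes: -90.08°, -74.31°, -60.91°, -52.89°.
Eastward gaps between consecutive values (wrapping around): 15.77°, 13.40°, 8.02°, 322.81°.
Largest gap = 322.81° ⇒ minimal covering band is its complement: 360° − 322.81° = 37.19°.
Band runs from -90.08° eastward to -52.89°.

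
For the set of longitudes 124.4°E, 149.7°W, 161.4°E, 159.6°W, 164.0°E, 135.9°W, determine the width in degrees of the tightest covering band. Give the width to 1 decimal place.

99.7°

Sort the longitudes: -159.6°, -149.7°, -135.9°, +124.4°, +161.4°, +164.0°.
Eastward gaps between consecutive values (wrapping around): 9.9°, 13.8°, 260.3°, 37.0°, 2.6°, 36.4°.
Largest gap = 260.3° ⇒ minimal covering band is its complement: 360° − 260.3° = 99.7°.
Band runs from +124.4° eastward to -135.9°, crossing the antimeridian.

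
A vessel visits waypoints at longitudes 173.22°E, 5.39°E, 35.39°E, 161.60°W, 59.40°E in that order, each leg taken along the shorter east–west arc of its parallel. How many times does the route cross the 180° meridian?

Leg 1: +173.22° → +5.39°, shortest Δλ = -167.83° (west) — does not cross 180°.
Leg 2: +5.39° → +35.39°, shortest Δλ = 30.0° (east) — does not cross 180°.
Leg 3: +35.39° → -161.60°, shortest Δλ = 163.01° (east) — crosses 180°.
Leg 4: -161.60° → +59.40°, shortest Δλ = -139.0° (west) — crosses 180°.
Total crossings: 2.

2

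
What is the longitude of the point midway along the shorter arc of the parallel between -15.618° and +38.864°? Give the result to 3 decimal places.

Signed shortest Δλ from -15.618° to +38.864° is +54.482°.
Midpoint longitude = -15.618° + (+54.482°)/2 = -15.618° + 27.241° = +11.623°.

+11.623°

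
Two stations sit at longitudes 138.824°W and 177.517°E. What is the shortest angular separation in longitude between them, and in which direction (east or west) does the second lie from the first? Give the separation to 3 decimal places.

43.659° west

Raw difference: 177.517 − -138.824 = 316.341°.
Normalise into (−180°, 180°]: 316.341° − 360° = -43.659°.
Negative ⇒ the second point lies to the west; separation 43.659°.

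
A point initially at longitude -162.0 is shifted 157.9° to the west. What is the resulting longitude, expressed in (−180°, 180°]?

+40.1°

Start at -162.0°; shift −157.9° → -319.9°.
-319.9° lies outside (−180°, 180°]; add 360° → +40.1°.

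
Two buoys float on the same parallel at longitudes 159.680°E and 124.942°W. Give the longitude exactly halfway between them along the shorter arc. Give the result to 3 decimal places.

162.631°W

Signed shortest Δλ from +159.680° to -124.942° is +75.378°.
Midpoint longitude = +159.680° + (+75.378°)/2 = +159.680° + 37.689° = +197.369°.
Normalise into (−180°, 180°]: -162.631°.
(The naïve average (+159.680 + -124.942)/2 = 17.369° is on the wrong side of the globe.)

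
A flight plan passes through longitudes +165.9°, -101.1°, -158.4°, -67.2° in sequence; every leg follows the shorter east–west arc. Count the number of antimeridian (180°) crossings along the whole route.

Leg 1: +165.9° → -101.1°, shortest Δλ = 93.0° (east) — crosses 180°.
Leg 2: -101.1° → -158.4°, shortest Δλ = -57.3° (west) — does not cross 180°.
Leg 3: -158.4° → -67.2°, shortest Δλ = 91.2° (east) — does not cross 180°.
Total crossings: 1.

1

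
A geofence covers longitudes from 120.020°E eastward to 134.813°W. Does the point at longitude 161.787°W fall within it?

Yes

Band width going east from +120.020° to -134.813°: ((-134.813 − 120.020) mod 360) = 105.167°.
Offset of -161.787° east of the west edge: ((-161.787 − 120.020) mod 360) = 78.193°.
78.193° ≤ 105.167° ⇒ inside.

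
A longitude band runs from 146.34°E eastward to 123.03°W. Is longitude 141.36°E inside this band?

No

Band width going east from +146.34° to -123.03°: ((-123.03 − 146.34) mod 360) = 90.63°.
Offset of +141.36° east of the west edge: ((141.36 − 146.34) mod 360) = 355.02°.
355.02° > 90.63° ⇒ outside.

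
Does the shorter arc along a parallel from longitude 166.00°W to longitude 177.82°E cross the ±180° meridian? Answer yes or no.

Naïve |177.82 − -166.00| = 343.82° > 180°, so the shorter arc goes the other way round — across 180°.
Signed shortest Δλ = ((177.82 − -166.00 + 180) mod 360) − 180 = -16.18°.
Going west by 16.18° from -166.00° passes through 180° before reaching +177.82°.

Yes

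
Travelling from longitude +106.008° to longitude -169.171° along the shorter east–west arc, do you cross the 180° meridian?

Yes

Naïve |-169.171 − 106.008| = 275.179° > 180°, so the shorter arc goes the other way round — across 180°.
Signed shortest Δλ = ((-169.171 − 106.008 + 180) mod 360) − 180 = 84.821°.
Going east by 84.821° from +106.008° passes through 180° before reaching -169.171°.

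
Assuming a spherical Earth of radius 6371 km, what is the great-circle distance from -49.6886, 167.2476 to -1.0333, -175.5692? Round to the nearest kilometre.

Δλ = -175.5692 − 167.2476 = -342.8168°; wrapped into (−180°, 180°]: 17.1832°.
Δφ = -1.0333 − -49.6886 = 48.6553°.
a = sin²(Δφ/2) + cos φ₁ · cos φ₂ · sin²(Δλ/2) = 0.184142.
c = 2·atan2(√a, √(1−a)) = 0.88703 rad → d = 6371·c ≈ 5651.28 km.

5651 km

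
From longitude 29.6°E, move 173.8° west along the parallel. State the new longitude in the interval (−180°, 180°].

144.2°W

Start at +29.6°; shift −173.8° → -144.2°.
-144.2° already lies in (−180°, 180°].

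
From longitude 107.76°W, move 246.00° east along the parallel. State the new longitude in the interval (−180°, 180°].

Start at -107.76°; shift +246.00° → +138.24°.
+138.24° already lies in (−180°, 180°].

138.24°E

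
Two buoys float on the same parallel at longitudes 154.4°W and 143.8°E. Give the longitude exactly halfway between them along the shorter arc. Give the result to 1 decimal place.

174.7°E

Signed shortest Δλ from -154.4° to +143.8° is -61.8°.
Midpoint longitude = -154.4° + (-61.8°)/2 = -154.4° − 30.9° = -185.3°.
Normalise into (−180°, 180°]: +174.7°.
(The naïve average (-154.4 + +143.8)/2 = -5.3° is on the wrong side of the globe.)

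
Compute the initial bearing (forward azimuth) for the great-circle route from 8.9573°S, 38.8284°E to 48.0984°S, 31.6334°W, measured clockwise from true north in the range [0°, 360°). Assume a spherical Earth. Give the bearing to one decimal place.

221.9°

Δλ = -31.6334 − 38.8284 = -70.4618°.
θ = atan2( sin Δλ · cos φ₂ , cos φ₁ · sin φ₂ − sin φ₁ · cos φ₂ · cos Δλ )
  = atan2(-0.62940, -0.70044) = -138.058° → normalised to [0°, 360°): 221.942°.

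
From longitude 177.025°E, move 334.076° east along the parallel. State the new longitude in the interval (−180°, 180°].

151.101°E

Start at +177.025°; shift +334.076° → +511.101°.
+511.101° lies outside (−180°, 180°]; subtract 360° → +151.101°.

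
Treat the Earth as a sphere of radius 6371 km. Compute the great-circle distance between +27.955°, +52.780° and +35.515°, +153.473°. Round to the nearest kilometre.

Δλ = 153.473 − 52.780 = 100.693°.
Δφ = 35.515 − 27.955 = 7.560°.
a = sin²(Δφ/2) + cos φ₁ · cos φ₂ · sin²(Δλ/2) = 0.430542.
c = 2·atan2(√a, √(1−a)) = 1.43143 rad → d = 6371·c ≈ 9119.64 km.

9120 km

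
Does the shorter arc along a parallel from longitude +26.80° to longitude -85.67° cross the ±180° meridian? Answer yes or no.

No

Signed shortest Δλ = ((-85.67 − 26.80 + 180) mod 360) − 180 = -112.47°.
Going west by 112.47° from +26.80° reaches -85.67° without touching 180°.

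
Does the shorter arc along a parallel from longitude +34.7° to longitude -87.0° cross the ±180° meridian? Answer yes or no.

No

Signed shortest Δλ = ((-87.0 − 34.7 + 180) mod 360) − 180 = -121.7°.
Going west by 121.7° from +34.7° reaches -87.0° without touching 180°.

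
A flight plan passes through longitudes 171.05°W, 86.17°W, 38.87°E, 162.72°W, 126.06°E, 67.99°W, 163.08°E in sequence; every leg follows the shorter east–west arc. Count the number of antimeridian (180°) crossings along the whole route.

Leg 1: -171.05° → -86.17°, shortest Δλ = 84.88° (east) — does not cross 180°.
Leg 2: -86.17° → +38.87°, shortest Δλ = 125.04° (east) — does not cross 180°.
Leg 3: +38.87° → -162.72°, shortest Δλ = 158.41° (east) — crosses 180°.
Leg 4: -162.72° → +126.06°, shortest Δλ = -71.22° (west) — crosses 180°.
Leg 5: +126.06° → -67.99°, shortest Δλ = 165.95° (east) — crosses 180°.
Leg 6: -67.99° → +163.08°, shortest Δλ = -128.93° (west) — crosses 180°.
Total crossings: 4.

4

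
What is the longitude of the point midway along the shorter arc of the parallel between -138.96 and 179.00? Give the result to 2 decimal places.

Signed shortest Δλ from -138.96° to +179.00° is -42.04°.
Midpoint longitude = -138.96° + (-42.04°)/2 = -138.96° − 21.02° = -159.98°.
(The naïve average (-138.96 + +179.00)/2 = 20.02° is on the wrong side of the globe.)

-159.98°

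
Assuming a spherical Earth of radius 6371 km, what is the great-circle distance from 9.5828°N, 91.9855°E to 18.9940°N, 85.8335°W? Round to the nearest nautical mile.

Δλ = -85.8335 − 91.9855 = -177.8190°.
Δφ = 18.9940 − 9.5828 = 9.4112°.
a = sin²(Δφ/2) + cos φ₁ · cos φ₂ · sin²(Δλ/2) = 0.938751.
c = 2·atan2(√a, √(1−a)) = 2.64142 rad → d = 6371·c ≈ 16828.51 km ≈ 9086.67 nmi.

9087 nmi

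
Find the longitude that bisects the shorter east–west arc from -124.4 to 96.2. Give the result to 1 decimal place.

Signed shortest Δλ from -124.4° to +96.2° is -139.4°.
Midpoint longitude = -124.4° + (-139.4°)/2 = -124.4° − 69.7° = -194.1°.
Normalise into (−180°, 180°]: +165.9°.
(The naïve average (-124.4 + +96.2)/2 = -14.1° is on the wrong side of the globe.)

+165.9°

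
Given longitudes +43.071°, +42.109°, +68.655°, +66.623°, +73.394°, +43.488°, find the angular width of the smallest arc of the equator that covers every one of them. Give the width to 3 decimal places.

31.285°

Sort the longitudes: +42.109°, +43.071°, +43.488°, +66.623°, +68.655°, +73.394°.
Eastward gaps between consecutive values (wrapping around): 0.962°, 0.417°, 23.135°, 2.032°, 4.739°, 328.715°.
Largest gap = 328.715° ⇒ minimal covering band is its complement: 360° − 328.715° = 31.285°.
Band runs from +42.109° eastward to +73.394°.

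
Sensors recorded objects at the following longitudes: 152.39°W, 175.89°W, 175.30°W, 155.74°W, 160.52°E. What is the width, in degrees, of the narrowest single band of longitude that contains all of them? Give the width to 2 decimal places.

47.09°

Sort the longitudes: -175.89°, -175.30°, -155.74°, -152.39°, +160.52°.
Eastward gaps between consecutive values (wrapping around): 0.59°, 19.56°, 3.35°, 312.91°, 23.59°.
Largest gap = 312.91° ⇒ minimal covering band is its complement: 360° − 312.91° = 47.09°.
Band runs from +160.52° eastward to -152.39°, crossing the antimeridian.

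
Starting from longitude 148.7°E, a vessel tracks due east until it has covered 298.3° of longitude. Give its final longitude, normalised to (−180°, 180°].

Start at +148.7°; shift +298.3° → +447.0°.
+447.0° lies outside (−180°, 180°]; subtract 360° → +87.0°.

87.0°E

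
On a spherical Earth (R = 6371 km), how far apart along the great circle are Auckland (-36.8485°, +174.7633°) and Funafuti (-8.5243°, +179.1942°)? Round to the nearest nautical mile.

1718 nmi

Δλ = 179.1942 − 174.7633 = 4.4309°.
Δφ = -8.5243 − -36.8485 = 28.3242°.
a = sin²(Δφ/2) + cos φ₁ · cos φ₂ · sin²(Δλ/2) = 0.061044.
c = 2·atan2(√a, √(1−a)) = 0.49931 rad → d = 6371·c ≈ 3181.12 km ≈ 1717.67 nmi.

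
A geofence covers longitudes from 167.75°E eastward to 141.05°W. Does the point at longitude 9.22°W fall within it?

No

Band width going east from +167.75° to -141.05°: ((-141.05 − 167.75) mod 360) = 51.20°.
Offset of -9.22° east of the west edge: ((-9.22 − 167.75) mod 360) = 183.03°.
183.03° > 51.20° ⇒ outside.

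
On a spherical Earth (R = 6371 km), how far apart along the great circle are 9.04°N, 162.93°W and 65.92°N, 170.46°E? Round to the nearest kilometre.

Δλ = 170.46 − -162.93 = 333.39°; wrapped into (−180°, 180°]: -26.61°.
Δφ = 65.92 − 9.04 = 56.88°.
a = sin²(Δφ/2) + cos φ₁ · cos φ₂ · sin²(Δλ/2) = 0.248144.
c = 2·atan2(√a, √(1−a)) = 1.04290 rad → d = 6371·c ≈ 6644.35 km.

6644 km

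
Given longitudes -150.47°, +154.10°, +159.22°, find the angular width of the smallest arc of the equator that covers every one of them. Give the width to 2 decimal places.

55.43°

Sort the longitudes: -150.47°, +154.10°, +159.22°.
Eastward gaps between consecutive values (wrapping around): 304.57°, 5.12°, 50.31°.
Largest gap = 304.57° ⇒ minimal covering band is its complement: 360° − 304.57° = 55.43°.
Band runs from +154.10° eastward to -150.47°, crossing the antimeridian.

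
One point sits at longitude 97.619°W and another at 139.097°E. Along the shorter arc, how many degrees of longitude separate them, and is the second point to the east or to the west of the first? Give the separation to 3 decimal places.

Raw difference: 139.097 − -97.619 = 236.716°.
Normalise into (−180°, 180°]: 236.716° − 360° = -123.284°.
Negative ⇒ the second point lies to the west; separation 123.284°.

123.284° west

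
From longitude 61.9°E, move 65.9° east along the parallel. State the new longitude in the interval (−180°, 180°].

Start at +61.9°; shift +65.9° → +127.8°.
+127.8° already lies in (−180°, 180°].

127.8°E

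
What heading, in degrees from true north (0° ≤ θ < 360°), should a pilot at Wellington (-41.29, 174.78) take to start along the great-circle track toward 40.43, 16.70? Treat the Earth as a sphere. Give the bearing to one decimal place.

Δλ = 16.70 − 174.78 = -158.08°.
θ = atan2( sin Δλ · cos φ₂ , cos φ₁ · sin φ₂ − sin φ₁ · cos φ₂ · cos Δλ )
  = atan2(-0.28416, 0.02130) = -85.713° → normalised to [0°, 360°): 274.287°.

274.3°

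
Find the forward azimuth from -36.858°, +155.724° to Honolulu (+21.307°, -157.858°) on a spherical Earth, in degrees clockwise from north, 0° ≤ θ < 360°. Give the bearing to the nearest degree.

45°

Δλ = -157.858 − 155.724 = -313.582°; wrapped into (−180°, 180°]: 46.418°.
θ = atan2( sin Δλ · cos φ₂ , cos φ₁ · sin φ₂ − sin φ₁ · cos φ₂ · cos Δλ )
  = atan2(0.67487, 0.67599) = 44.953° → normalised to [0°, 360°): 44.953°.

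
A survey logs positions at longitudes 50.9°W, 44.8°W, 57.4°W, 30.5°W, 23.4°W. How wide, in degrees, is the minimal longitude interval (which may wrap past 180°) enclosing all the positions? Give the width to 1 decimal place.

Sort the longitudes: -57.4°, -50.9°, -44.8°, -30.5°, -23.4°.
Eastward gaps between consecutive values (wrapping around): 6.5°, 6.1°, 14.3°, 7.1°, 326.0°.
Largest gap = 326.0° ⇒ minimal covering band is its complement: 360° − 326.0° = 34.0°.
Band runs from -57.4° eastward to -23.4°.

34.0°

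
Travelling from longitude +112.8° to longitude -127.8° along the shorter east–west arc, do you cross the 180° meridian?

Yes

Naïve |-127.8 − 112.8| = 240.6° > 180°, so the shorter arc goes the other way round — across 180°.
Signed shortest Δλ = ((-127.8 − 112.8 + 180) mod 360) − 180 = 119.4°.
Going east by 119.4° from +112.8° passes through 180° before reaching -127.8°.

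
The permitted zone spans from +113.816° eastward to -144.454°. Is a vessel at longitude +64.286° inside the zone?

No

Band width going east from +113.816° to -144.454°: ((-144.454 − 113.816) mod 360) = 101.730°.
Offset of +64.286° east of the west edge: ((64.286 − 113.816) mod 360) = 310.470°.
310.470° > 101.730° ⇒ outside.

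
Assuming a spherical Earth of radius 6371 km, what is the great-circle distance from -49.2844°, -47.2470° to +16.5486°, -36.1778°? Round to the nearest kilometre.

7401 km

Δλ = -36.1778 − -47.2470 = 11.0692°.
Δφ = 16.5486 − -49.2844 = 65.8330°.
a = sin²(Δφ/2) + cos φ₁ · cos φ₂ · sin²(Δλ/2) = 0.301118.
c = 2·atan2(√a, √(1−a)) = 1.16172 rad → d = 6371·c ≈ 7401.30 km.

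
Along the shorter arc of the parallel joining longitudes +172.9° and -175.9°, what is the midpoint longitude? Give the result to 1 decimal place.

Signed shortest Δλ from +172.9° to -175.9° is +11.2°.
Midpoint longitude = +172.9° + (+11.2°)/2 = +172.9° + 5.6° = +178.5°.
(The naïve average (+172.9 + -175.9)/2 = -1.5° is on the wrong side of the globe.)

+178.5°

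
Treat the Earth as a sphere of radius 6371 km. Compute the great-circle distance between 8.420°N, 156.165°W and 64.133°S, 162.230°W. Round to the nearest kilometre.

8084 km

Δλ = -162.230 − -156.165 = -6.065°.
Δφ = -64.133 − 8.420 = -72.553°.
a = sin²(Δφ/2) + cos φ₁ · cos φ₂ · sin²(Δλ/2) = 0.351296.
c = 2·atan2(√a, √(1−a)) = 1.26882 rad → d = 6371·c ≈ 8083.65 km.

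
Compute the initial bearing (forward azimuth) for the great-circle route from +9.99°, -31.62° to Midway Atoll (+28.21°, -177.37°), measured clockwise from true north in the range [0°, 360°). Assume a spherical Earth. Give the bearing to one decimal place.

320.0°

Δλ = -177.37 − -31.62 = -145.75°.
θ = atan2( sin Δλ · cos φ₂ , cos φ₁ · sin φ₂ − sin φ₁ · cos φ₂ · cos Δλ )
  = atan2(-0.49596, 0.59190) = -39.960° → normalised to [0°, 360°): 320.040°.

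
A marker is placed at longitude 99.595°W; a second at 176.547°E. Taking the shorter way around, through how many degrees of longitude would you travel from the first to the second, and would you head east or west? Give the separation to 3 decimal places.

83.858° west

Raw difference: 176.547 − -99.595 = 276.142°.
Normalise into (−180°, 180°]: 276.142° − 360° = -83.858°.
Negative ⇒ the second point lies to the west; separation 83.858°.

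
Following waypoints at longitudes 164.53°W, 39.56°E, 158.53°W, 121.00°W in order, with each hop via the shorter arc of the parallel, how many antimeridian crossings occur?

2

Leg 1: -164.53° → +39.56°, shortest Δλ = -155.91° (west) — crosses 180°.
Leg 2: +39.56° → -158.53°, shortest Δλ = 161.91° (east) — crosses 180°.
Leg 3: -158.53° → -121.00°, shortest Δλ = 37.53° (east) — does not cross 180°.
Total crossings: 2.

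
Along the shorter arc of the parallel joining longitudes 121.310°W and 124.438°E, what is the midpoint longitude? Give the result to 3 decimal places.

178.436°W

Signed shortest Δλ from -121.310° to +124.438° is -114.252°.
Midpoint longitude = -121.310° + (-114.252°)/2 = -121.310° − 57.126° = -178.436°.
(The naïve average (-121.310 + +124.438)/2 = 1.564° is on the wrong side of the globe.)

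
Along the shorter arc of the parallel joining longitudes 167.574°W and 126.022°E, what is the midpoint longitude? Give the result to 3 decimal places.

Signed shortest Δλ from -167.574° to +126.022° is -66.404°.
Midpoint longitude = -167.574° + (-66.404°)/2 = -167.574° − 33.202° = -200.776°.
Normalise into (−180°, 180°]: +159.224°.
(The naïve average (-167.574 + +126.022)/2 = -20.776° is on the wrong side of the globe.)

159.224°E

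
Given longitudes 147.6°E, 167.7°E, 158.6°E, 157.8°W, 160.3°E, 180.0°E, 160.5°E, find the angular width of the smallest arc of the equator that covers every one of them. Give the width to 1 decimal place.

Sort the longitudes: -157.8°, +147.6°, +158.6°, +160.3°, +160.5°, +167.7°, +180.0°.
Eastward gaps between consecutive values (wrapping around): 305.4°, 11.0°, 1.7°, 0.2°, 7.2°, 12.3°, 22.2°.
Largest gap = 305.4° ⇒ minimal covering band is its complement: 360° − 305.4° = 54.6°.
Band runs from +147.6° eastward to -157.8°, crossing the antimeridian.

54.6°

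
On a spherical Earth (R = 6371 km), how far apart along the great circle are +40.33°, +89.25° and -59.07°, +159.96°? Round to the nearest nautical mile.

Δλ = 159.96 − 89.25 = 70.71°.
Δφ = -59.07 − 40.33 = -99.40°.
a = sin²(Δφ/2) + cos φ₁ · cos φ₂ · sin²(Δλ/2) = 0.712858.
c = 2·atan2(√a, √(1−a)) = 2.01055 rad → d = 6371·c ≈ 12809.20 km ≈ 6916.42 nmi.

6916 nmi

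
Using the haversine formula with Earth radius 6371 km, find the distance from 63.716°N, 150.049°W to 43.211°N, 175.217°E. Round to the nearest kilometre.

3165 km

Δλ = 175.217 − -150.049 = 325.266°; wrapped into (−180°, 180°]: -34.734°.
Δφ = 43.211 − 63.716 = -20.505°.
a = sin²(Δφ/2) + cos φ₁ · cos φ₂ · sin²(Δλ/2) = 0.060435.
c = 2·atan2(√a, √(1−a)) = 0.49676 rad → d = 6371·c ≈ 3164.87 km.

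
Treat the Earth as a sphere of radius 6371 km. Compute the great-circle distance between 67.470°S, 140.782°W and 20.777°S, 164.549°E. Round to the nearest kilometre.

Δλ = 164.549 − -140.782 = 305.331°; wrapped into (−180°, 180°]: -54.669°.
Δφ = -20.777 − -67.470 = 46.693°.
a = sin²(Δφ/2) + cos φ₁ · cos φ₂ · sin²(Δλ/2) = 0.232583.
c = 2·atan2(√a, √(1−a)) = 1.00649 rad → d = 6371·c ≈ 6412.32 km.

6412 km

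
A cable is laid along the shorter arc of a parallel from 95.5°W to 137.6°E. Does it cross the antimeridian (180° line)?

Naïve |137.6 − -95.5| = 233.1° > 180°, so the shorter arc goes the other way round — across 180°.
Signed shortest Δλ = ((137.6 − -95.5 + 180) mod 360) − 180 = -126.9°.
Going west by 126.9° from -95.5° passes through 180° before reaching +137.6°.

Yes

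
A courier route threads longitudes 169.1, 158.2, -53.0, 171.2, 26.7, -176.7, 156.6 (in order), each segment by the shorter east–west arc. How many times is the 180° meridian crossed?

4

Leg 1: +169.1° → +158.2°, shortest Δλ = -10.9° (west) — does not cross 180°.
Leg 2: +158.2° → -53.0°, shortest Δλ = 148.8° (east) — crosses 180°.
Leg 3: -53.0° → +171.2°, shortest Δλ = -135.8° (west) — crosses 180°.
Leg 4: +171.2° → +26.7°, shortest Δλ = -144.5° (west) — does not cross 180°.
Leg 5: +26.7° → -176.7°, shortest Δλ = 156.6° (east) — crosses 180°.
Leg 6: -176.7° → +156.6°, shortest Δλ = -26.7° (west) — crosses 180°.
Total crossings: 4.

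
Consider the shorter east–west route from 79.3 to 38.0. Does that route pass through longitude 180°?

No

Signed shortest Δλ = ((38.0 − 79.3 + 180) mod 360) − 180 = -41.3°.
Going west by 41.3° from +79.3° reaches +38.0° without touching 180°.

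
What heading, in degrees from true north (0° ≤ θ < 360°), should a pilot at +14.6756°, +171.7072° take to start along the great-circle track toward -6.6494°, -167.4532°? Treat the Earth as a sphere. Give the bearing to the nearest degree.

Δλ = -167.4532 − 171.7072 = -339.1604°; wrapped into (−180°, 180°]: 20.8396°.
θ = atan2( sin Δλ · cos φ₂ , cos φ₁ · sin φ₂ − sin φ₁ · cos φ₂ · cos Δλ )
  = atan2(0.35336, -0.34720) = 134.496° → normalised to [0°, 360°): 134.496°.

134°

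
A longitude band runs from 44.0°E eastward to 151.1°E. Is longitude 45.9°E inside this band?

Yes

Band width going east from +44.0° to +151.1°: ((151.1 − 44.0) mod 360) = 107.1°.
Offset of +45.9° east of the west edge: ((45.9 − 44.0) mod 360) = 1.9°.
1.9° ≤ 107.1° ⇒ inside.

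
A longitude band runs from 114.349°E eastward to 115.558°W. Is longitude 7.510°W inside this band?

Band width going east from +114.349° to -115.558°: ((-115.558 − 114.349) mod 360) = 130.093°.
Offset of -7.510° east of the west edge: ((-7.510 − 114.349) mod 360) = 238.141°.
238.141° > 130.093° ⇒ outside.

No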